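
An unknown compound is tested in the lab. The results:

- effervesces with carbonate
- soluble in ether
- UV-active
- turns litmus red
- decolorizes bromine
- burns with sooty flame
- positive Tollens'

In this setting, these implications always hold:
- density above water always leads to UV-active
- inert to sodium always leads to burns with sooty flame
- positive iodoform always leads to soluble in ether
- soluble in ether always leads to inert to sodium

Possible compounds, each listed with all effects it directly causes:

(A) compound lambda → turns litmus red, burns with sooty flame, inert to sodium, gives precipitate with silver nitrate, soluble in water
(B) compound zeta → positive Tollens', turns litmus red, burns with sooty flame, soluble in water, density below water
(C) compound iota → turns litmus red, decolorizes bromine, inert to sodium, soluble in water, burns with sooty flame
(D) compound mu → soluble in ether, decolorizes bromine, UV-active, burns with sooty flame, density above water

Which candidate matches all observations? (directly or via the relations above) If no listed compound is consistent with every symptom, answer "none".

none

Checking each candidate against the observations:
(A) compound lambda — does not account for effervesces with carbonate, soluble in ether, UV-active, decolorizes bromine, positive Tollens'
(B) compound zeta — effervesces with carbonate NO; soluble in ether NO; UV-active NO; turns litmus red yes; decolorizes bromine NO; burns with sooty flame yes; positive Tollens' yes
(C) compound iota — effervesces with carbonate NO; soluble in ether NO; UV-active NO; turns litmus red yes; decolorizes bromine yes; burns with sooty flame yes; positive Tollens' NO
(D) compound mu — does not account for effervesces with carbonate, turns litmus red, positive Tollens'
Every candidate fails on at least one observation.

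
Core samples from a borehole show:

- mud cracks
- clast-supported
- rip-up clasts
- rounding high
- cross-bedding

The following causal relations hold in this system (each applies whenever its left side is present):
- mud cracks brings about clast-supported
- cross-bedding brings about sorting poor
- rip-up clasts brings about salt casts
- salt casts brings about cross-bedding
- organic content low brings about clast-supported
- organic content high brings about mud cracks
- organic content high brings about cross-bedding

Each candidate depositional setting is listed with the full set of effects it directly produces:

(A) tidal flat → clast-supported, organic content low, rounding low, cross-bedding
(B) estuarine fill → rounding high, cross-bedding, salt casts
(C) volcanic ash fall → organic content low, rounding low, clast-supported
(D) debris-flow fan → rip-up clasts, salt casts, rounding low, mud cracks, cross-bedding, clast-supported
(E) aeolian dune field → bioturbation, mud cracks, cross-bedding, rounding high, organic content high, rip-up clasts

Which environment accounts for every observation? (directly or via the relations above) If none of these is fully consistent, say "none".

Checking each candidate against the observations:
(A) tidal flat — fails on mud cracks, rip-up clasts, rounding high (predicts rounding low, not rounding high)
(B) estuarine fill — mud cracks ✗; clast-supported ✗; rip-up clasts ✗; rounding high ✓; cross-bedding ✓
(C) volcanic ash fall — mud cracks ✗; clast-supported ✓; rip-up clasts ✗; rounding high ✗; cross-bedding ✗
(D) debris-flow fan — mud cracks ✓; clast-supported ✓; rip-up clasts ✓; rounding high ✗; cross-bedding ✓
(E) aeolian dune field — accounts for every observation (clast-supported by mud cracks → clast-supported)
(E) alone accounts for all the evidence.

E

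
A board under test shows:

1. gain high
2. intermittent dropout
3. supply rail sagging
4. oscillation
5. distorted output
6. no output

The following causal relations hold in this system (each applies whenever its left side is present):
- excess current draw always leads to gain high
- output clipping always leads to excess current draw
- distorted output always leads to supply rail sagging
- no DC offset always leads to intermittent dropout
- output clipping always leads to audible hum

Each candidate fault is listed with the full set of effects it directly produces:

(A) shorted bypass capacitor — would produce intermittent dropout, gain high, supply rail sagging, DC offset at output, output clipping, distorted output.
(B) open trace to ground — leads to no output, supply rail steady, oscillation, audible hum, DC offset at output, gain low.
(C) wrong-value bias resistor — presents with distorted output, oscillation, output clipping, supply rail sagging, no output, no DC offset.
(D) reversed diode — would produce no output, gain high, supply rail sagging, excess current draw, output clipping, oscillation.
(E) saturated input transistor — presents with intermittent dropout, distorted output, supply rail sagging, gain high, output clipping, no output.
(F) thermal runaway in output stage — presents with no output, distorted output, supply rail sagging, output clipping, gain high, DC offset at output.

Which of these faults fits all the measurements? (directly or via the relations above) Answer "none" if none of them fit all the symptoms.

C

For each candidate, compare predicted effects to what was observed:
(A) shorted bypass capacitor — gain high ✓; intermittent dropout ✓; supply rail sagging ✓; oscillation ✗; distorted output ✓; no output ✗
(B) open trace to ground — gain high ✗; intermittent dropout ✗; supply rail sagging ✗; oscillation ✓; distorted output ✗; no output ✓
(C) wrong-value bias resistor — accounts for every observation (gain high via output clipping → excess current draw → gain high)
(D) reversed diode — does not account for intermittent dropout, distorted output
(E) saturated input transistor — does not account for oscillation
(F) thermal runaway in output stage — does not account for intermittent dropout, oscillation
Only (C) is consistent with every observation.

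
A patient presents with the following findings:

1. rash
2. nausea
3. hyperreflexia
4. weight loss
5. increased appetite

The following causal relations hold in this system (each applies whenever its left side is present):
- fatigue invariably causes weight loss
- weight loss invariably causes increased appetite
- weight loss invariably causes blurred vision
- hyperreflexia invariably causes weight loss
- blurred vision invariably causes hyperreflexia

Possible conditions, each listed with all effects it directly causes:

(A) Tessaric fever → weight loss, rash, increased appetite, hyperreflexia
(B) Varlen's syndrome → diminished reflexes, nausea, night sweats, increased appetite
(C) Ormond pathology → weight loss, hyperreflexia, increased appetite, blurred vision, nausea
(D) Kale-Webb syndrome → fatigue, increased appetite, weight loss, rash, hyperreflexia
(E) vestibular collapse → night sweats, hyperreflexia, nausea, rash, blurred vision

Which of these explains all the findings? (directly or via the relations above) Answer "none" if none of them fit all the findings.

Testing each hypothesis:
(A) Tessaric fever — does not account for nausea
(B) Varlen's syndrome — rash ✗; nausea ✓; hyperreflexia ✗; weight loss ✗; increased appetite ✓
(C) Ormond pathology — rash ✗; nausea ✓; hyperreflexia ✓; weight loss ✓; increased appetite ✓
(D) Kale-Webb syndrome — rash ✓; nausea ✗; hyperreflexia ✓; weight loss ✓; increased appetite ✓
(E) vestibular collapse — rash ✓; nausea ✓; hyperreflexia ✓; weight loss ✓ (by hyperreflexia → weight loss); increased appetite ✓ (by hyperreflexia → weight loss → increased appetite)
(E) alone accounts for all the evidence.

E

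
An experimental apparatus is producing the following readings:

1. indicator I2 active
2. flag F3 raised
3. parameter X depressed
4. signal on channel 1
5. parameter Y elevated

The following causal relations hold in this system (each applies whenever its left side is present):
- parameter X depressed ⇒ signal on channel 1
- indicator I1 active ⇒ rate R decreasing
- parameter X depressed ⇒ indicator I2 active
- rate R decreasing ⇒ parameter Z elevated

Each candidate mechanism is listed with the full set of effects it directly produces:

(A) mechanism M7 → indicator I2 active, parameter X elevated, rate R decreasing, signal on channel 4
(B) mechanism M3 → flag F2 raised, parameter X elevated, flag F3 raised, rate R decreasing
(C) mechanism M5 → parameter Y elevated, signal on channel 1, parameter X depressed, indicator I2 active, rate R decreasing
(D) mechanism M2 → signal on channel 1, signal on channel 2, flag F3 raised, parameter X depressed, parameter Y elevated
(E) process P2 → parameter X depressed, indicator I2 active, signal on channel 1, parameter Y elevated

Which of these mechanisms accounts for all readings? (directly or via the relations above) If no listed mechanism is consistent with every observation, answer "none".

Per-candidate check:
(A) mechanism M7 — indicator I2 active match; flag F3 raised miss; parameter X depressed miss; signal on channel 1 miss; parameter Y elevated miss
(B) mechanism M3 — indicator I2 active miss; flag F3 raised match; parameter X depressed miss; signal on channel 1 miss; parameter Y elevated miss
(C) mechanism M5 — indicator I2 active match; flag F3 raised miss; parameter X depressed match; signal on channel 1 match; parameter Y elevated match
(D) mechanism M2 — indicator I2 active match (by parameter X depressed → indicator I2 active); flag F3 raised match; parameter X depressed match; signal on channel 1 match; parameter Y elevated match
(E) process P2 — indicator I2 active match; flag F3 raised miss; parameter X depressed match; signal on channel 1 match; parameter Y elevated match
(D) alone accounts for all the evidence.

D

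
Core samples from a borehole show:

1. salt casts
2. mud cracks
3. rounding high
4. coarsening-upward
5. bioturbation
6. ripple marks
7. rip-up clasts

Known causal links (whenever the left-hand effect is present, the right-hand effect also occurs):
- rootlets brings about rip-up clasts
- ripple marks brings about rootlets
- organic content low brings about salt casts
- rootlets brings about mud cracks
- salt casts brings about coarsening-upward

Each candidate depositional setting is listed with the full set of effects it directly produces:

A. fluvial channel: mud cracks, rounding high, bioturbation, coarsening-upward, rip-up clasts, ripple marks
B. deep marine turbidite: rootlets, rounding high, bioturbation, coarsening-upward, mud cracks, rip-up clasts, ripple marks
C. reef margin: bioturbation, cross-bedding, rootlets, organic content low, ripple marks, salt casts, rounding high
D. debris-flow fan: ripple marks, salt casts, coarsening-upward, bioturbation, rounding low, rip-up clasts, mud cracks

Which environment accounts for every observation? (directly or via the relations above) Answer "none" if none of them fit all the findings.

C

For each candidate, compare predicted effects to what was observed:
(A) fluvial channel — does not account for salt casts
(B) deep marine turbidite — does not account for salt casts
(C) reef margin — salt casts match; mud cracks match (through rootlets → mud cracks); rounding high match; coarsening-upward match (through salt casts → coarsening-upward); bioturbation match; ripple marks match; rip-up clasts match (through rootlets → rip-up clasts)
(D) debris-flow fan — fails on rounding high (predicts rounding low, not rounding high)
Only (C) is consistent with every observation.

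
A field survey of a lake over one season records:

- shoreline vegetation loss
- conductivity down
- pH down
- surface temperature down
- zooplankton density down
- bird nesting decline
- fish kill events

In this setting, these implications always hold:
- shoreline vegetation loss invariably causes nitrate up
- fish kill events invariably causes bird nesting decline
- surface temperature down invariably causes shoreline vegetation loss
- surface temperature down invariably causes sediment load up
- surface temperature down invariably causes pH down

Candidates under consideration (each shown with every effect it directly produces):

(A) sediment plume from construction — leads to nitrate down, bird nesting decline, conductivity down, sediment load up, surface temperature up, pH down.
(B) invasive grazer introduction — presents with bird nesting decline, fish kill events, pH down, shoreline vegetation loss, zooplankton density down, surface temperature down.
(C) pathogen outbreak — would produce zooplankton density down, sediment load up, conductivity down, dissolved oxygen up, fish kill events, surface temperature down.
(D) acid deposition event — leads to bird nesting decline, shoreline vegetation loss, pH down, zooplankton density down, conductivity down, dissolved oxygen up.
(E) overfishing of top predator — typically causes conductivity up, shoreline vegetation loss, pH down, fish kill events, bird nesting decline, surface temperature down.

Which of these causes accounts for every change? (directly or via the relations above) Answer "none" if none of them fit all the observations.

C

Per-candidate check:
(A) sediment plume from construction — shoreline vegetation loss -; conductivity down +; pH down +; surface temperature down -; zooplankton density down -; bird nesting decline +; fish kill events -
(B) invasive grazer introduction — shoreline vegetation loss +; conductivity down -; pH down +; surface temperature down +; zooplankton density down +; bird nesting decline +; fish kill events +
(C) pathogen outbreak — shoreline vegetation loss + (by surface temperature down → shoreline vegetation loss); conductivity down +; pH down + (by surface temperature down → pH down); surface temperature down +; zooplankton density down +; bird nesting decline + (by fish kill events → bird nesting decline); fish kill events +
(D) acid deposition event — shoreline vegetation loss +; conductivity down +; pH down +; surface temperature down -; zooplankton density down +; bird nesting decline +; fish kill events -
(E) overfishing of top predator — fails on conductivity down, zooplankton density down (predicts conductivity up, not conductivity down)
Only (C) is consistent with every observation.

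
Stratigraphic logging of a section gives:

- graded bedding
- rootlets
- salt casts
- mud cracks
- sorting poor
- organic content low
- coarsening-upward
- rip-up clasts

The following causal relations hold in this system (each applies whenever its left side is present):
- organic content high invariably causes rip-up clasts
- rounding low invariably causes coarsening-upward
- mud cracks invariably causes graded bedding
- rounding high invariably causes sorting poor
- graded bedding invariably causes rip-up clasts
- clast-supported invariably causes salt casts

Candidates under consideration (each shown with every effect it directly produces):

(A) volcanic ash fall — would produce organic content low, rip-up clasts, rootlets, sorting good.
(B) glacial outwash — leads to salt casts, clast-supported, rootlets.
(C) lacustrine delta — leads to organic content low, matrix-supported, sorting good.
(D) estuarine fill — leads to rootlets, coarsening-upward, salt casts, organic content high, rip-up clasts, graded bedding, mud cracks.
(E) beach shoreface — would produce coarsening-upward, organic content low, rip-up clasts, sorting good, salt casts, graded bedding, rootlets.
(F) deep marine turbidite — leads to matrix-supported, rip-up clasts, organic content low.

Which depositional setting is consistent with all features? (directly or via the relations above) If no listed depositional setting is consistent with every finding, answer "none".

Checking each candidate against the observations:
(A) volcanic ash fall — graded bedding NO; rootlets yes; salt casts NO; mud cracks NO; sorting poor NO; organic content low yes; coarsening-upward NO; rip-up clasts yes
(B) glacial outwash — does not account for graded bedding, mud cracks, sorting poor, organic content low, coarsening-upward, rip-up clasts
(C) lacustrine delta — graded bedding NO; rootlets NO; salt casts NO; mud cracks NO; sorting poor NO; organic content low yes; coarsening-upward NO; rip-up clasts NO
(D) estuarine fill — graded bedding yes; rootlets yes; salt casts yes; mud cracks yes; sorting poor NO; organic content low NO; coarsening-upward yes; rip-up clasts yes
(E) beach shoreface — graded bedding yes; rootlets yes; salt casts yes; mud cracks NO; sorting poor NO; organic content low yes; coarsening-upward yes; rip-up clasts yes
(F) deep marine turbidite — does not account for graded bedding, rootlets, salt casts, mud cracks, sorting poor, coarsening-upward
None of the listed candidates fits everything.

none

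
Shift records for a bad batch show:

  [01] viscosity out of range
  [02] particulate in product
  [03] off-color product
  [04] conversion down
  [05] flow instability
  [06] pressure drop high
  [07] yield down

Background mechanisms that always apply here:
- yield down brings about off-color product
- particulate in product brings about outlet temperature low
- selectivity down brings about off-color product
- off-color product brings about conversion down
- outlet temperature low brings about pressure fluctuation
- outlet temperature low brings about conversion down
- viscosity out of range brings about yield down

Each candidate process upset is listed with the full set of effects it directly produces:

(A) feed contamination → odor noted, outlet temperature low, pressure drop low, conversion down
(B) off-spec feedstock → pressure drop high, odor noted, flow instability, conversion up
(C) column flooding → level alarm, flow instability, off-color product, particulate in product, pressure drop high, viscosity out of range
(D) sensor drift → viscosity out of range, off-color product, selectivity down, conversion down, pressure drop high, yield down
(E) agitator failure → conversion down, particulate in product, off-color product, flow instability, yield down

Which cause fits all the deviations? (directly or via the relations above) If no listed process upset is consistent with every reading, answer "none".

C

Testing each hypothesis:
(A) feed contamination — fails on viscosity out of range, particulate in product, off-color product, flow instability, pressure drop high, yield down (predicts pressure drop low, not pressure drop high)
(B) off-spec feedstock — viscosity out of range NO; particulate in product NO; off-color product NO; conversion down NO; flow instability yes; pressure drop high yes; yield down NO
(C) column flooding — viscosity out of range yes; particulate in product yes; off-color product yes; conversion down yes (by off-color product → conversion down); flow instability yes; pressure drop high yes; yield down yes (by viscosity out of range → yield down)
(D) sensor drift — viscosity out of range yes; particulate in product NO; off-color product yes; conversion down yes; flow instability NO; pressure drop high yes; yield down yes
(E) agitator failure — viscosity out of range NO; particulate in product yes; off-color product yes; conversion down yes; flow instability yes; pressure drop high NO; yield down yes
(C) is the only candidate with no mismatches.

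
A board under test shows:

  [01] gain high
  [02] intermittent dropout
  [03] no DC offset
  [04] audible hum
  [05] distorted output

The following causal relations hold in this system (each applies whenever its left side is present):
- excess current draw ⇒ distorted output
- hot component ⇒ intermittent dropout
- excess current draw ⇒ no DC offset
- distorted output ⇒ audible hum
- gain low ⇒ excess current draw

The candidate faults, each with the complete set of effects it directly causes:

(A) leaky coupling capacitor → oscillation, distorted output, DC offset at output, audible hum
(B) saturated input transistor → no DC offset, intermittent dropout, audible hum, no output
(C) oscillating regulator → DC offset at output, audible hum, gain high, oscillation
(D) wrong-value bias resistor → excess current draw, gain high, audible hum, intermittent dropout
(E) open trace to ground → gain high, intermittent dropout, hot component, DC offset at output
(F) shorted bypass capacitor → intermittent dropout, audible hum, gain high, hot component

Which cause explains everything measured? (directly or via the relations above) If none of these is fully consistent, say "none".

D

Per-candidate check:
(A) leaky coupling capacitor — gain high NO; intermittent dropout NO; no DC offset NO; audible hum yes; distorted output yes
(B) saturated input transistor — gain high NO; intermittent dropout yes; no DC offset yes; audible hum yes; distorted output NO
(C) oscillating regulator — fails on intermittent dropout, no DC offset, distorted output (predicts DC offset at output, not no DC offset)
(D) wrong-value bias resistor — gain high yes; intermittent dropout yes; no DC offset yes (via excess current draw → no DC offset); audible hum yes; distorted output yes (via excess current draw → distorted output)
(E) open trace to ground — fails on no DC offset, audible hum, distorted output (predicts DC offset at output, not no DC offset)
(F) shorted bypass capacitor — does not account for no DC offset, distorted output
Only (D) is consistent with every observation.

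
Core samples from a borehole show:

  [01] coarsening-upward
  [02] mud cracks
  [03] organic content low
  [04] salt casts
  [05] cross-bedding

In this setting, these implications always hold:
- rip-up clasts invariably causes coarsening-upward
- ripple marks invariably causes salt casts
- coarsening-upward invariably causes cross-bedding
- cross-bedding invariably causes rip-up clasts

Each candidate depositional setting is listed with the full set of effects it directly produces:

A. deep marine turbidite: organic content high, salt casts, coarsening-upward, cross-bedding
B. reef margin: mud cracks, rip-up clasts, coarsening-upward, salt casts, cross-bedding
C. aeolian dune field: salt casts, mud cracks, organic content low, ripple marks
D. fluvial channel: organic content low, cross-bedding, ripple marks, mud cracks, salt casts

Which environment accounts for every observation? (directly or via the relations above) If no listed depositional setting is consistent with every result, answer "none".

D

Testing each hypothesis:
(A) deep marine turbidite — fails on mud cracks, organic content low (predicts organic content high, not organic content low)
(B) reef margin — does not account for organic content low
(C) aeolian dune field — coarsening-upward -; mud cracks +; organic content low +; salt casts +; cross-bedding -
(D) fluvial channel — accounts for every observation (coarsening-upward through cross-bedding → rip-up clasts → coarsening-upward)
(D) is the only candidate with no mismatches.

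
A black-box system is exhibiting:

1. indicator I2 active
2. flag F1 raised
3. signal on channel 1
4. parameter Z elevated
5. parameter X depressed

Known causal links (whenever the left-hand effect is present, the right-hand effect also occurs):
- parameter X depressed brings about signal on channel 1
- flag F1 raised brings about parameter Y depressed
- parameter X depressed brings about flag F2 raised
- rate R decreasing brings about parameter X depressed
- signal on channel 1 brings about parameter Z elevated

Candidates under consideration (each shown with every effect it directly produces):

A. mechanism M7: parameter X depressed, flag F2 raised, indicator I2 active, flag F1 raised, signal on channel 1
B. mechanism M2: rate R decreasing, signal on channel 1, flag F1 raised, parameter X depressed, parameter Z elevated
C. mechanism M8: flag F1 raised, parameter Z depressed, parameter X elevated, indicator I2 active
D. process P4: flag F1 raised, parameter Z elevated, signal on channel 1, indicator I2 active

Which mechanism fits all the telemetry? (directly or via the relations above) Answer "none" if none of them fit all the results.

A

Checking each candidate against the observations:
(A) mechanism M7 — indicator I2 active match; flag F1 raised match; signal on channel 1 match; parameter Z elevated match (via signal on channel 1 → parameter Z elevated); parameter X depressed match
(B) mechanism M2 — indicator I2 active miss; flag F1 raised match; signal on channel 1 match; parameter Z elevated match; parameter X depressed match
(C) mechanism M8 — fails on signal on channel 1, parameter Z elevated, parameter X depressed (predicts parameter Z depressed, not parameter Z elevated; predicts parameter X elevated, not parameter X depressed)
(D) process P4 — indicator I2 active match; flag F1 raised match; signal on channel 1 match; parameter Z elevated match; parameter X depressed miss
(A) is the only candidate with no mismatches.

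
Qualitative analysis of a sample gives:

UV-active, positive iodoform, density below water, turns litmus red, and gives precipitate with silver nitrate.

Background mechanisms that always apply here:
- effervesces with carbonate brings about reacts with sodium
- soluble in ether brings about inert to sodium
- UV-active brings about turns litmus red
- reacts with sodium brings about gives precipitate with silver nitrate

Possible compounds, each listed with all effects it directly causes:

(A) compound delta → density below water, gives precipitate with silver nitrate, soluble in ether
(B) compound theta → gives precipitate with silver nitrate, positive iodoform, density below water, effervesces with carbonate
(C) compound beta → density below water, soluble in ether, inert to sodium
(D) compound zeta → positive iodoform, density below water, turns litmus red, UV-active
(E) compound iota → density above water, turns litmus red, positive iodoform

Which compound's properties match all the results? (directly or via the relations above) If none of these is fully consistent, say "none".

Checking each candidate against the observations:
(A) compound delta — UV-active NO; positive iodoform NO; density below water yes; turns litmus red NO; gives precipitate with silver nitrate yes
(B) compound theta — UV-active NO; positive iodoform yes; density below water yes; turns litmus red NO; gives precipitate with silver nitrate yes
(C) compound beta — UV-active NO; positive iodoform NO; density below water yes; turns litmus red NO; gives precipitate with silver nitrate NO
(D) compound zeta — UV-active yes; positive iodoform yes; density below water yes; turns litmus red yes; gives precipitate with silver nitrate NO
(E) compound iota — UV-active NO; positive iodoform yes; density below water NO; turns litmus red yes; gives precipitate with silver nitrate NO
No candidate is consistent with all observations.

none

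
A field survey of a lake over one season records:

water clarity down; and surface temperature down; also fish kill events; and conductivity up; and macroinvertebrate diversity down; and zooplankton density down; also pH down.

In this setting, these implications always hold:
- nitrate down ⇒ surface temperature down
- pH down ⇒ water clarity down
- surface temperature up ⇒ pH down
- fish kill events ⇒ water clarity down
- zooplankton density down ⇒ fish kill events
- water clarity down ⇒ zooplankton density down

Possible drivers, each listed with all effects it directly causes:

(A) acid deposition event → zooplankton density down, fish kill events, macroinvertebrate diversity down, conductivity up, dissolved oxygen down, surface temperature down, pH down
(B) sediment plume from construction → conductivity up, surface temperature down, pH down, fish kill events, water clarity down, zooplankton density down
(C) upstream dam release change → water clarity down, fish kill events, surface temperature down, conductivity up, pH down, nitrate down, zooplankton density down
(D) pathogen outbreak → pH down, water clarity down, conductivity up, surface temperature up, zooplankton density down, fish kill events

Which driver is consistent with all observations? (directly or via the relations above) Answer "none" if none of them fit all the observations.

A

For each candidate, compare predicted effects to what was observed:
(A) acid deposition event — accounts for every observation (water clarity down through pH down → water clarity down)
(B) sediment plume from construction — water clarity down match; surface temperature down match; fish kill events match; conductivity up match; macroinvertebrate diversity down miss; zooplankton density down match; pH down match
(C) upstream dam release change — water clarity down match; surface temperature down match; fish kill events match; conductivity up match; macroinvertebrate diversity down miss; zooplankton density down match; pH down match
(D) pathogen outbreak — fails on surface temperature down, macroinvertebrate diversity down (predicts surface temperature up, not surface temperature down)
Only (A) is consistent with every observation.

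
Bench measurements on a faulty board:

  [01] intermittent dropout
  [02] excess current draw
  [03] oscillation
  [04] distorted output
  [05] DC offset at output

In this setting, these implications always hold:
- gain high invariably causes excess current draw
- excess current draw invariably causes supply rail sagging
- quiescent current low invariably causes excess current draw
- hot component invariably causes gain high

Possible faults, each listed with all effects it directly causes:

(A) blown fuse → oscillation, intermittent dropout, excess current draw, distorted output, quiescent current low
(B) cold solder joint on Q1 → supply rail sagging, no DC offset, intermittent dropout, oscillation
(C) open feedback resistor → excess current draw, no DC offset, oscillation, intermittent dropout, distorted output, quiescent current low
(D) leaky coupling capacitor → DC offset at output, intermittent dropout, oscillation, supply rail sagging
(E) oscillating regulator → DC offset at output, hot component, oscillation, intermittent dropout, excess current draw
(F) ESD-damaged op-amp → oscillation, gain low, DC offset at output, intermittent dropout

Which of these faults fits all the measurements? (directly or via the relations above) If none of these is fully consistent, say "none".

none

Checking each candidate against the observations:
(A) blown fuse — intermittent dropout ✓; excess current draw ✓; oscillation ✓; distorted output ✓; DC offset at output ✗
(B) cold solder joint on Q1 — fails on excess current draw, distorted output, DC offset at output (predicts no DC offset, not DC offset at output)
(C) open feedback resistor — fails on DC offset at output (predicts no DC offset, not DC offset at output)
(D) leaky coupling capacitor — intermittent dropout ✓; excess current draw ✗; oscillation ✓; distorted output ✗; DC offset at output ✓
(E) oscillating regulator — intermittent dropout ✓; excess current draw ✓; oscillation ✓; distorted output ✗; DC offset at output ✓
(F) ESD-damaged op-amp — intermittent dropout ✓; excess current draw ✗; oscillation ✓; distorted output ✗; DC offset at output ✓
Every candidate fails on at least one observation.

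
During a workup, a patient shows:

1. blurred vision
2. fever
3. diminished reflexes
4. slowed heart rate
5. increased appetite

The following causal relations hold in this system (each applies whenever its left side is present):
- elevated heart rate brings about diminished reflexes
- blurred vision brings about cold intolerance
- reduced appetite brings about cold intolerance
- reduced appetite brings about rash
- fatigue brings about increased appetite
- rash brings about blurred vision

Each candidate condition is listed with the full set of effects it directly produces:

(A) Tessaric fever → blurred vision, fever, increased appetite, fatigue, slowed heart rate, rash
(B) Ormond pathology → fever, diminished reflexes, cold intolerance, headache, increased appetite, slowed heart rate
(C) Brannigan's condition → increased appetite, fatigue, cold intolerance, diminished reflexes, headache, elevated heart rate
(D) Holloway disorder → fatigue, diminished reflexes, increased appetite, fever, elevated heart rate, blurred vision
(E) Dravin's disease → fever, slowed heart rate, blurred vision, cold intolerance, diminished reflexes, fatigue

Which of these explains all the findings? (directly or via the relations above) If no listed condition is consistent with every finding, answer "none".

For each candidate, compare predicted effects to what was observed:
(A) Tessaric fever — does not account for diminished reflexes
(B) Ormond pathology — does not account for blurred vision
(C) Brannigan's condition — blurred vision NO; fever NO; diminished reflexes yes; slowed heart rate NO; increased appetite yes
(D) Holloway disorder — blurred vision yes; fever yes; diminished reflexes yes; slowed heart rate NO; increased appetite yes
(E) Dravin's disease — accounts for every observation (increased appetite by fatigue → increased appetite)
(E) is the only candidate with no mismatches.

E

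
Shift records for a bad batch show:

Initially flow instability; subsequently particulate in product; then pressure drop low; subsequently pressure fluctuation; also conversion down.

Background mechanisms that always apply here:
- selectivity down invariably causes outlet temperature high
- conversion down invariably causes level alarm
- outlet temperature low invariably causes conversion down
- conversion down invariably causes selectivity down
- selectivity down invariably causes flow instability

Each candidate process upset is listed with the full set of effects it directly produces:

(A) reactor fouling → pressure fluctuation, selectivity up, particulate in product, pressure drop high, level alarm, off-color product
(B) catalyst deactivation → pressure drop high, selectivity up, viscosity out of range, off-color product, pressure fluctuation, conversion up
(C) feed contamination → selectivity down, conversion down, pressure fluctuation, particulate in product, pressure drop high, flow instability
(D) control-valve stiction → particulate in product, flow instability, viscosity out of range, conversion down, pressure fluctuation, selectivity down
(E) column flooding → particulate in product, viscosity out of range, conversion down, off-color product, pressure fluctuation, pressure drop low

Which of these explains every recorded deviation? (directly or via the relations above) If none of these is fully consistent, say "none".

Checking each candidate against the observations:
(A) reactor fouling — flow instability -; particulate in product +; pressure drop low -; pressure fluctuation +; conversion down -
(B) catalyst deactivation — flow instability -; particulate in product -; pressure drop low -; pressure fluctuation +; conversion down -
(C) feed contamination — fails on pressure drop low (predicts pressure drop high, not pressure drop low)
(D) control-valve stiction — flow instability +; particulate in product +; pressure drop low -; pressure fluctuation +; conversion down +
(E) column flooding — flow instability + (by conversion down → selectivity down → flow instability); particulate in product +; pressure drop low +; pressure fluctuation +; conversion down +
(E) alone accounts for all the evidence.

E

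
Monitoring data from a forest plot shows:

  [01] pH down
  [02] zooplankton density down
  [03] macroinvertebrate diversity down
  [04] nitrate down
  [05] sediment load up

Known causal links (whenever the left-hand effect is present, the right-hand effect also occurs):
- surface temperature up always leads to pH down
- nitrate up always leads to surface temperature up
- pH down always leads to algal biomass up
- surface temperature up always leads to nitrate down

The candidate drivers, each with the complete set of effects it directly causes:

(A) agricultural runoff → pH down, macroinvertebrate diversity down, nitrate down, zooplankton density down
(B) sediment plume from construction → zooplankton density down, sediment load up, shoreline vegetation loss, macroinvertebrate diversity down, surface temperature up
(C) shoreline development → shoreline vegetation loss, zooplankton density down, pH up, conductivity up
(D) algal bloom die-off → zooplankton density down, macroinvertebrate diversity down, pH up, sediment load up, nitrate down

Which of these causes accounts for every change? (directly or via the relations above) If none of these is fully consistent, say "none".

For each candidate, compare predicted effects to what was observed:
(A) agricultural runoff — pH down +; zooplankton density down +; macroinvertebrate diversity down +; nitrate down +; sediment load up -
(B) sediment plume from construction — accounts for every observation (pH down by surface temperature up → pH down)
(C) shoreline development — fails on pH down, macroinvertebrate diversity down, nitrate down, sediment load up (predicts pH up, not pH down)
(D) algal bloom die-off — pH down -; zooplankton density down +; macroinvertebrate diversity down +; nitrate down +; sediment load up +
(B) is the only candidate with no mismatches.

B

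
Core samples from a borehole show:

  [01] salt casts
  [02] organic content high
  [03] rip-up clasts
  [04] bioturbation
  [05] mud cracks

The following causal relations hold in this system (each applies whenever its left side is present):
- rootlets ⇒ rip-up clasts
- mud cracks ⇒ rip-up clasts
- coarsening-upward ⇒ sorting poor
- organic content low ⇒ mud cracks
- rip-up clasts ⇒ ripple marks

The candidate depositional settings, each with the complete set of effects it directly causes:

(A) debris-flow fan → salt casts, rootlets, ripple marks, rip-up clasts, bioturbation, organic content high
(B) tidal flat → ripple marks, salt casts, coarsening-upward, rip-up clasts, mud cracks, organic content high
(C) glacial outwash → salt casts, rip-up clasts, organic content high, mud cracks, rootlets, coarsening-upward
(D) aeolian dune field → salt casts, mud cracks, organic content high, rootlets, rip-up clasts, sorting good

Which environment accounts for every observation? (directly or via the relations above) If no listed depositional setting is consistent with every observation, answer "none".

none

Checking each candidate against the observations:
(A) debris-flow fan — salt casts +; organic content high +; rip-up clasts +; bioturbation +; mud cracks -
(B) tidal flat — does not account for bioturbation
(C) glacial outwash — does not account for bioturbation
(D) aeolian dune field — salt casts +; organic content high +; rip-up clasts +; bioturbation -; mud cracks +
None of the listed candidates fits everything.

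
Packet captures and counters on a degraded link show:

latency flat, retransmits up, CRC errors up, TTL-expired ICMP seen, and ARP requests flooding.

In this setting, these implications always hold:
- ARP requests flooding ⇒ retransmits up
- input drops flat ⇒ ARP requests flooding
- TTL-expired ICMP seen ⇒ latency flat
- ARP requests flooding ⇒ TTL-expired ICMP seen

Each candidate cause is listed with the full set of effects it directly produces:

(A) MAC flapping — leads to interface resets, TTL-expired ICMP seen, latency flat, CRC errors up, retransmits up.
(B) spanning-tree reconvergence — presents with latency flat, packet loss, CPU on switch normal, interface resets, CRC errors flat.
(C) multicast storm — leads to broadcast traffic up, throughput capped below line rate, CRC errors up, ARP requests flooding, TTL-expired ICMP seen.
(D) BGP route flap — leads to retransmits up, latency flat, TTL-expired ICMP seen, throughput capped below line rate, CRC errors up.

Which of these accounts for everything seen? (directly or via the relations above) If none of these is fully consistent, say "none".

C

Testing each hypothesis:
(A) MAC flapping — latency flat yes; retransmits up yes; CRC errors up yes; TTL-expired ICMP seen yes; ARP requests flooding NO
(B) spanning-tree reconvergence — fails on retransmits up, CRC errors up, TTL-expired ICMP seen, ARP requests flooding (predicts CRC errors flat, not CRC errors up)
(C) multicast storm — latency flat yes (via TTL-expired ICMP seen → latency flat); retransmits up yes (via ARP requests flooding → retransmits up); CRC errors up yes; TTL-expired ICMP seen yes; ARP requests flooding yes
(D) BGP route flap — does not account for ARP requests flooding
(C) is the only candidate with no mismatches.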